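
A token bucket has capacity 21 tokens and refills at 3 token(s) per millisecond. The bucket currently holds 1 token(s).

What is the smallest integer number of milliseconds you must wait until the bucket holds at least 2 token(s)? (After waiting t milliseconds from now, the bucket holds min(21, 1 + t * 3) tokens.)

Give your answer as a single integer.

Answer: 1

Derivation:
Need 1 + t * 3 >= 2, so t >= 1/3.
Smallest integer t = ceil(1/3) = 1.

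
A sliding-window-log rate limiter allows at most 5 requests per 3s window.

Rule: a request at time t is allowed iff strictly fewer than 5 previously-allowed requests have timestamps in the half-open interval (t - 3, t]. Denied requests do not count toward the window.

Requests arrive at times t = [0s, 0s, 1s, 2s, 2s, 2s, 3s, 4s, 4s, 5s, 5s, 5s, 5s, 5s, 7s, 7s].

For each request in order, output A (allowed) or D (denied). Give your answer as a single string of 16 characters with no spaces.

Tracking allowed requests in the window:
  req#1 t=0s: ALLOW
  req#2 t=0s: ALLOW
  req#3 t=1s: ALLOW
  req#4 t=2s: ALLOW
  req#5 t=2s: ALLOW
  req#6 t=2s: DENY
  req#7 t=3s: ALLOW
  req#8 t=4s: ALLOW
  req#9 t=4s: ALLOW
  req#10 t=5s: ALLOW
  req#11 t=5s: ALLOW
  req#12 t=5s: DENY
  req#13 t=5s: DENY
  req#14 t=5s: DENY
  req#15 t=7s: ALLOW
  req#16 t=7s: ALLOW

Answer: AAAAADAAAAADDDAA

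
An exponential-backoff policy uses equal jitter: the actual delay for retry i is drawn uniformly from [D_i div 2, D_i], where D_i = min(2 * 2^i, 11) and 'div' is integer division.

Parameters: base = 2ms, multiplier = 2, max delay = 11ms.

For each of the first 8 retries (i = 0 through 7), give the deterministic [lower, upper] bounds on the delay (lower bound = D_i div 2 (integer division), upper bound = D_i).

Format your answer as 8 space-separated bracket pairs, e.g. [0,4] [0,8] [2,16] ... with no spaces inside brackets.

Answer: [1,2] [2,4] [4,8] [5,11] [5,11] [5,11] [5,11] [5,11]

Derivation:
Computing bounds per retry:
  i=0: D_i=min(2*2^0,11)=2, bounds=[1,2]
  i=1: D_i=min(2*2^1,11)=4, bounds=[2,4]
  i=2: D_i=min(2*2^2,11)=8, bounds=[4,8]
  i=3: D_i=min(2*2^3,11)=11, bounds=[5,11]
  i=4: D_i=min(2*2^4,11)=11, bounds=[5,11]
  i=5: D_i=min(2*2^5,11)=11, bounds=[5,11]
  i=6: D_i=min(2*2^6,11)=11, bounds=[5,11]
  i=7: D_i=min(2*2^7,11)=11, bounds=[5,11]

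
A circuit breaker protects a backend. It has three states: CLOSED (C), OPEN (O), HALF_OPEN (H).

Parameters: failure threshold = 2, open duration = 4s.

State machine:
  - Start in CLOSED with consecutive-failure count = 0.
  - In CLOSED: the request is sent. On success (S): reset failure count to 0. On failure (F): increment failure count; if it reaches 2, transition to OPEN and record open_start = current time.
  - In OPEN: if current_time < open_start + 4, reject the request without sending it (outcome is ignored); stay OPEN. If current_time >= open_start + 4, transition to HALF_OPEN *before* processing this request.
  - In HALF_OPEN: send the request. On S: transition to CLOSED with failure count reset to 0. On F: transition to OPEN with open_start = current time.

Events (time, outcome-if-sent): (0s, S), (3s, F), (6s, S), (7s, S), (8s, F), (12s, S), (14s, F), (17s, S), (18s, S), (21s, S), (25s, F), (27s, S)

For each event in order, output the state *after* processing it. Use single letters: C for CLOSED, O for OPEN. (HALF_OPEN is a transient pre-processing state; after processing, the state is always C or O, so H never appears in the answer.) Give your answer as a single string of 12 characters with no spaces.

Answer: CCCCCCCCCCCC

Derivation:
State after each event:
  event#1 t=0s outcome=S: state=CLOSED
  event#2 t=3s outcome=F: state=CLOSED
  event#3 t=6s outcome=S: state=CLOSED
  event#4 t=7s outcome=S: state=CLOSED
  event#5 t=8s outcome=F: state=CLOSED
  event#6 t=12s outcome=S: state=CLOSED
  event#7 t=14s outcome=F: state=CLOSED
  event#8 t=17s outcome=S: state=CLOSED
  event#9 t=18s outcome=S: state=CLOSED
  event#10 t=21s outcome=S: state=CLOSED
  event#11 t=25s outcome=F: state=CLOSED
  event#12 t=27s outcome=S: state=CLOSED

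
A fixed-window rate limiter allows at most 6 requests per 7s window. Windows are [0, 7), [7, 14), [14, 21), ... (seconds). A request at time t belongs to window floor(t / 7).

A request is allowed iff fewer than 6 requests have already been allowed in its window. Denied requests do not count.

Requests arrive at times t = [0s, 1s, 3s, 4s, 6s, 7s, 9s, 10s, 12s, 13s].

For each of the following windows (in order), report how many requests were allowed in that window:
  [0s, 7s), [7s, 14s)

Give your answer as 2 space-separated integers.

Processing requests:
  req#1 t=0s (window 0): ALLOW
  req#2 t=1s (window 0): ALLOW
  req#3 t=3s (window 0): ALLOW
  req#4 t=4s (window 0): ALLOW
  req#5 t=6s (window 0): ALLOW
  req#6 t=7s (window 1): ALLOW
  req#7 t=9s (window 1): ALLOW
  req#8 t=10s (window 1): ALLOW
  req#9 t=12s (window 1): ALLOW
  req#10 t=13s (window 1): ALLOW

Allowed counts by window: 5 5

Answer: 5 5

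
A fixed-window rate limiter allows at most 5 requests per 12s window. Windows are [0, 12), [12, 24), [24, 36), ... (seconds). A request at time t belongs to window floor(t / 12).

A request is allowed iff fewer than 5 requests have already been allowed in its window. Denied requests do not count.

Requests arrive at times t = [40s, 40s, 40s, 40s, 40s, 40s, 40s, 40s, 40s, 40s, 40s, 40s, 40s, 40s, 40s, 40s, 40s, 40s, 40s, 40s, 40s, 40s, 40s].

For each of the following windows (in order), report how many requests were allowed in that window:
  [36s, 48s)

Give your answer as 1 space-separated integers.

Answer: 5

Derivation:
Processing requests:
  req#1 t=40s (window 3): ALLOW
  req#2 t=40s (window 3): ALLOW
  req#3 t=40s (window 3): ALLOW
  req#4 t=40s (window 3): ALLOW
  req#5 t=40s (window 3): ALLOW
  req#6 t=40s (window 3): DENY
  req#7 t=40s (window 3): DENY
  req#8 t=40s (window 3): DENY
  req#9 t=40s (window 3): DENY
  req#10 t=40s (window 3): DENY
  req#11 t=40s (window 3): DENY
  req#12 t=40s (window 3): DENY
  req#13 t=40s (window 3): DENY
  req#14 t=40s (window 3): DENY
  req#15 t=40s (window 3): DENY
  req#16 t=40s (window 3): DENY
  req#17 t=40s (window 3): DENY
  req#18 t=40s (window 3): DENY
  req#19 t=40s (window 3): DENY
  req#20 t=40s (window 3): DENY
  req#21 t=40s (window 3): DENY
  req#22 t=40s (window 3): DENY
  req#23 t=40s (window 3): DENY

Allowed counts by window: 5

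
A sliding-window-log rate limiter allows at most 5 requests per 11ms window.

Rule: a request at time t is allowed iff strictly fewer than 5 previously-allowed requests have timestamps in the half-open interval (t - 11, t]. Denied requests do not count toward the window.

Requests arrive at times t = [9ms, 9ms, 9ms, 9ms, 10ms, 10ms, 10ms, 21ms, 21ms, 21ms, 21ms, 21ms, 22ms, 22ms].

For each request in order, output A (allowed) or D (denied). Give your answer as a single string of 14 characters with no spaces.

Answer: AAAAADDAAAAADD

Derivation:
Tracking allowed requests in the window:
  req#1 t=9ms: ALLOW
  req#2 t=9ms: ALLOW
  req#3 t=9ms: ALLOW
  req#4 t=9ms: ALLOW
  req#5 t=10ms: ALLOW
  req#6 t=10ms: DENY
  req#7 t=10ms: DENY
  req#8 t=21ms: ALLOW
  req#9 t=21ms: ALLOW
  req#10 t=21ms: ALLOW
  req#11 t=21ms: ALLOW
  req#12 t=21ms: ALLOW
  req#13 t=22ms: DENY
  req#14 t=22ms: DENY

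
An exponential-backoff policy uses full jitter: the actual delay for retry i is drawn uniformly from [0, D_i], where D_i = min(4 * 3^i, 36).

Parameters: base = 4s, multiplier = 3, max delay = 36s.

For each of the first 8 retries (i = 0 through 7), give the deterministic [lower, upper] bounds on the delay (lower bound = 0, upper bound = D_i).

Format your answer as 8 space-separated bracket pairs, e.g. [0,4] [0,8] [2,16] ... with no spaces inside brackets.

Answer: [0,4] [0,12] [0,36] [0,36] [0,36] [0,36] [0,36] [0,36]

Derivation:
Computing bounds per retry:
  i=0: D_i=min(4*3^0,36)=4, bounds=[0,4]
  i=1: D_i=min(4*3^1,36)=12, bounds=[0,12]
  i=2: D_i=min(4*3^2,36)=36, bounds=[0,36]
  i=3: D_i=min(4*3^3,36)=36, bounds=[0,36]
  i=4: D_i=min(4*3^4,36)=36, bounds=[0,36]
  i=5: D_i=min(4*3^5,36)=36, bounds=[0,36]
  i=6: D_i=min(4*3^6,36)=36, bounds=[0,36]
  i=7: D_i=min(4*3^7,36)=36, bounds=[0,36]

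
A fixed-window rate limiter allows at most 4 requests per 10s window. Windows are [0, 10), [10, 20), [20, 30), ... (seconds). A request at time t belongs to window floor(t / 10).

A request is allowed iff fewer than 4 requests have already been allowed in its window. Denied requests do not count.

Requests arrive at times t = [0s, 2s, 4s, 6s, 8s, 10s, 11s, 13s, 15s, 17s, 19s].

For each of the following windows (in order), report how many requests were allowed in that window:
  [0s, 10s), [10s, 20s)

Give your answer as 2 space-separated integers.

Answer: 4 4

Derivation:
Processing requests:
  req#1 t=0s (window 0): ALLOW
  req#2 t=2s (window 0): ALLOW
  req#3 t=4s (window 0): ALLOW
  req#4 t=6s (window 0): ALLOW
  req#5 t=8s (window 0): DENY
  req#6 t=10s (window 1): ALLOW
  req#7 t=11s (window 1): ALLOW
  req#8 t=13s (window 1): ALLOW
  req#9 t=15s (window 1): ALLOW
  req#10 t=17s (window 1): DENY
  req#11 t=19s (window 1): DENY

Allowed counts by window: 4 4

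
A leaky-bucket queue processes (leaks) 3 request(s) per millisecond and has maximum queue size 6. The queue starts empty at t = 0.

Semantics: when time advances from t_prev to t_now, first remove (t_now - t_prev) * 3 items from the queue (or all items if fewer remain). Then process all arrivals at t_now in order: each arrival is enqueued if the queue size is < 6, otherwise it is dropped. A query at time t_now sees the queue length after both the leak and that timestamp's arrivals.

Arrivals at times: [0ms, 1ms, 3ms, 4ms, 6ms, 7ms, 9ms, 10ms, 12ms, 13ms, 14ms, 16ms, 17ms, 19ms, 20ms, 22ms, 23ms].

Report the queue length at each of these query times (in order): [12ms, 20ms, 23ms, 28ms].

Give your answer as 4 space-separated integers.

Answer: 1 1 1 0

Derivation:
Queue lengths at query times:
  query t=12ms: backlog = 1
  query t=20ms: backlog = 1
  query t=23ms: backlog = 1
  query t=28ms: backlog = 0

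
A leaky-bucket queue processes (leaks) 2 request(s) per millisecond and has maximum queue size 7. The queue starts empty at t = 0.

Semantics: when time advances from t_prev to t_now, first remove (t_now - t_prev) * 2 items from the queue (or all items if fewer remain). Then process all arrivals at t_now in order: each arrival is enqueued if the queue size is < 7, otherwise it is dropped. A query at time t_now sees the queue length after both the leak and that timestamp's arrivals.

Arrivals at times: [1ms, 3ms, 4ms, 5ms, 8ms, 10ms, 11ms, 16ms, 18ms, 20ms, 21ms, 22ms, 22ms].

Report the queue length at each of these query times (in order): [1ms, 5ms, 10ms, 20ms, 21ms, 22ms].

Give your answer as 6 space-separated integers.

Answer: 1 1 1 1 1 2

Derivation:
Queue lengths at query times:
  query t=1ms: backlog = 1
  query t=5ms: backlog = 1
  query t=10ms: backlog = 1
  query t=20ms: backlog = 1
  query t=21ms: backlog = 1
  query t=22ms: backlog = 2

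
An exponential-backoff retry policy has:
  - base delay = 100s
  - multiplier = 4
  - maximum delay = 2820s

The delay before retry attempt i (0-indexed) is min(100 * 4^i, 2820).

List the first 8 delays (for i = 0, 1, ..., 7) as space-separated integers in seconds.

Computing each delay:
  i=0: min(100*4^0, 2820) = 100
  i=1: min(100*4^1, 2820) = 400
  i=2: min(100*4^2, 2820) = 1600
  i=3: min(100*4^3, 2820) = 2820
  i=4: min(100*4^4, 2820) = 2820
  i=5: min(100*4^5, 2820) = 2820
  i=6: min(100*4^6, 2820) = 2820
  i=7: min(100*4^7, 2820) = 2820

Answer: 100 400 1600 2820 2820 2820 2820 2820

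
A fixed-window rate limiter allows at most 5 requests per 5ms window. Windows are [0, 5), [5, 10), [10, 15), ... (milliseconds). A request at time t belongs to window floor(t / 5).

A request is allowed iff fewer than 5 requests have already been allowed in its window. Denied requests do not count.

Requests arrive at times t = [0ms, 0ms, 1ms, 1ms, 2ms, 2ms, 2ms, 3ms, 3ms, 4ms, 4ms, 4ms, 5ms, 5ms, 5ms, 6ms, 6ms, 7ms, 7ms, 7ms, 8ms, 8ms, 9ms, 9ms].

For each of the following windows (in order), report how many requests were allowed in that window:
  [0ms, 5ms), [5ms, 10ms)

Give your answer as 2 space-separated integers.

Processing requests:
  req#1 t=0ms (window 0): ALLOW
  req#2 t=0ms (window 0): ALLOW
  req#3 t=1ms (window 0): ALLOW
  req#4 t=1ms (window 0): ALLOW
  req#5 t=2ms (window 0): ALLOW
  req#6 t=2ms (window 0): DENY
  req#7 t=2ms (window 0): DENY
  req#8 t=3ms (window 0): DENY
  req#9 t=3ms (window 0): DENY
  req#10 t=4ms (window 0): DENY
  req#11 t=4ms (window 0): DENY
  req#12 t=4ms (window 0): DENY
  req#13 t=5ms (window 1): ALLOW
  req#14 t=5ms (window 1): ALLOW
  req#15 t=5ms (window 1): ALLOW
  req#16 t=6ms (window 1): ALLOW
  req#17 t=6ms (window 1): ALLOW
  req#18 t=7ms (window 1): DENY
  req#19 t=7ms (window 1): DENY
  req#20 t=7ms (window 1): DENY
  req#21 t=8ms (window 1): DENY
  req#22 t=8ms (window 1): DENY
  req#23 t=9ms (window 1): DENY
  req#24 t=9ms (window 1): DENY

Allowed counts by window: 5 5

Answer: 5 5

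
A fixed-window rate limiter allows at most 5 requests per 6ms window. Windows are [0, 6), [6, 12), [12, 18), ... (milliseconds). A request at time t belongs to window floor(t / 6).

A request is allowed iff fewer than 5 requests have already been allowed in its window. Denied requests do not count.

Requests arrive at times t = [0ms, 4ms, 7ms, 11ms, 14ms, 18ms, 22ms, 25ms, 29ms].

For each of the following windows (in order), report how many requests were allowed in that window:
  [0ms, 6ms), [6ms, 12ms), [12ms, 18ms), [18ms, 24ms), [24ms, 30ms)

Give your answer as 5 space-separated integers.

Processing requests:
  req#1 t=0ms (window 0): ALLOW
  req#2 t=4ms (window 0): ALLOW
  req#3 t=7ms (window 1): ALLOW
  req#4 t=11ms (window 1): ALLOW
  req#5 t=14ms (window 2): ALLOW
  req#6 t=18ms (window 3): ALLOW
  req#7 t=22ms (window 3): ALLOW
  req#8 t=25ms (window 4): ALLOW
  req#9 t=29ms (window 4): ALLOW

Allowed counts by window: 2 2 1 2 2

Answer: 2 2 1 2 2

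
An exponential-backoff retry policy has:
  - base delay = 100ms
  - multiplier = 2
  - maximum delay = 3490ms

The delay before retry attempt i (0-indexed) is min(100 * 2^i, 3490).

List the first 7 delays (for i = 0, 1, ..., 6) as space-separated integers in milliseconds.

Answer: 100 200 400 800 1600 3200 3490

Derivation:
Computing each delay:
  i=0: min(100*2^0, 3490) = 100
  i=1: min(100*2^1, 3490) = 200
  i=2: min(100*2^2, 3490) = 400
  i=3: min(100*2^3, 3490) = 800
  i=4: min(100*2^4, 3490) = 1600
  i=5: min(100*2^5, 3490) = 3200
  i=6: min(100*2^6, 3490) = 3490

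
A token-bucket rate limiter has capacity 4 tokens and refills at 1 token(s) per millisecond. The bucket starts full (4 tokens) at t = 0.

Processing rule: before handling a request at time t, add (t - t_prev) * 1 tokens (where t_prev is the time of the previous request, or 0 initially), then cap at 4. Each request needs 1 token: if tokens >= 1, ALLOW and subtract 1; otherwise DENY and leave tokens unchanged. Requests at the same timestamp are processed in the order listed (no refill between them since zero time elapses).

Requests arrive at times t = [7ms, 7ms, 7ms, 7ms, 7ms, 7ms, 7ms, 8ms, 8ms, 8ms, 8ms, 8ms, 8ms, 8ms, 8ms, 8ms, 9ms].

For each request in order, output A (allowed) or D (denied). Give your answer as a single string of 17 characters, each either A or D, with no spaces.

Simulating step by step:
  req#1 t=7ms: ALLOW
  req#2 t=7ms: ALLOW
  req#3 t=7ms: ALLOW
  req#4 t=7ms: ALLOW
  req#5 t=7ms: DENY
  req#6 t=7ms: DENY
  req#7 t=7ms: DENY
  req#8 t=8ms: ALLOW
  req#9 t=8ms: DENY
  req#10 t=8ms: DENY
  req#11 t=8ms: DENY
  req#12 t=8ms: DENY
  req#13 t=8ms: DENY
  req#14 t=8ms: DENY
  req#15 t=8ms: DENY
  req#16 t=8ms: DENY
  req#17 t=9ms: ALLOW

Answer: AAAADDDADDDDDDDDA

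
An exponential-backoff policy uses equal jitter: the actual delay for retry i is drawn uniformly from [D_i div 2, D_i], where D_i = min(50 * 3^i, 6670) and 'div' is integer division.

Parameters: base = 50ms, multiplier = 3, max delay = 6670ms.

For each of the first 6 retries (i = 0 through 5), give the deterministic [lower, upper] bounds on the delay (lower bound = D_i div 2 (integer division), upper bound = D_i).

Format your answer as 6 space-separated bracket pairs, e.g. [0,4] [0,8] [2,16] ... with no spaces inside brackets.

Answer: [25,50] [75,150] [225,450] [675,1350] [2025,4050] [3335,6670]

Derivation:
Computing bounds per retry:
  i=0: D_i=min(50*3^0,6670)=50, bounds=[25,50]
  i=1: D_i=min(50*3^1,6670)=150, bounds=[75,150]
  i=2: D_i=min(50*3^2,6670)=450, bounds=[225,450]
  i=3: D_i=min(50*3^3,6670)=1350, bounds=[675,1350]
  i=4: D_i=min(50*3^4,6670)=4050, bounds=[2025,4050]
  i=5: D_i=min(50*3^5,6670)=6670, bounds=[3335,6670]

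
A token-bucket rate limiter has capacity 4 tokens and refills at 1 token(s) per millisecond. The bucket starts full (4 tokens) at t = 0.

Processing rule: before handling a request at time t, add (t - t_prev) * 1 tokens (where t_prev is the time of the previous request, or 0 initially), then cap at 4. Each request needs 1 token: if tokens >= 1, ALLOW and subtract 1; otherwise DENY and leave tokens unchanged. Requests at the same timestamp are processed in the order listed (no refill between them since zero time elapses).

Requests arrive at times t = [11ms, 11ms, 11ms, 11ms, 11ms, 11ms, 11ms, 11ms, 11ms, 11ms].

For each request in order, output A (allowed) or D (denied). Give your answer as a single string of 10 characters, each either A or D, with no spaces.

Simulating step by step:
  req#1 t=11ms: ALLOW
  req#2 t=11ms: ALLOW
  req#3 t=11ms: ALLOW
  req#4 t=11ms: ALLOW
  req#5 t=11ms: DENY
  req#6 t=11ms: DENY
  req#7 t=11ms: DENY
  req#8 t=11ms: DENY
  req#9 t=11ms: DENY
  req#10 t=11ms: DENY

Answer: AAAADDDDDD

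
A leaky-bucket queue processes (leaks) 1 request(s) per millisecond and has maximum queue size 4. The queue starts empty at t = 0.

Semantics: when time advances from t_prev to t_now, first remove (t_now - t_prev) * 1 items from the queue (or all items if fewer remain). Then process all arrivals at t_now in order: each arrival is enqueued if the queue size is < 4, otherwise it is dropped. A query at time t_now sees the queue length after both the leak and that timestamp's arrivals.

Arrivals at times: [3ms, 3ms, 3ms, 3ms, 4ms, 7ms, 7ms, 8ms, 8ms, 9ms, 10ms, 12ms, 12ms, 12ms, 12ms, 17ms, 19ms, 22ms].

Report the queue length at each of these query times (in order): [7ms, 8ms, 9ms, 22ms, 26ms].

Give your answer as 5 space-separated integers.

Queue lengths at query times:
  query t=7ms: backlog = 3
  query t=8ms: backlog = 4
  query t=9ms: backlog = 4
  query t=22ms: backlog = 1
  query t=26ms: backlog = 0

Answer: 3 4 4 1 0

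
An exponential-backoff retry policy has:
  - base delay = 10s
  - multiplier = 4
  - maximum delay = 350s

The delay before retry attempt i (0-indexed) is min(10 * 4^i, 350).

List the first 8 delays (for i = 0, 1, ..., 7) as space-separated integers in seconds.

Computing each delay:
  i=0: min(10*4^0, 350) = 10
  i=1: min(10*4^1, 350) = 40
  i=2: min(10*4^2, 350) = 160
  i=3: min(10*4^3, 350) = 350
  i=4: min(10*4^4, 350) = 350
  i=5: min(10*4^5, 350) = 350
  i=6: min(10*4^6, 350) = 350
  i=7: min(10*4^7, 350) = 350

Answer: 10 40 160 350 350 350 350 350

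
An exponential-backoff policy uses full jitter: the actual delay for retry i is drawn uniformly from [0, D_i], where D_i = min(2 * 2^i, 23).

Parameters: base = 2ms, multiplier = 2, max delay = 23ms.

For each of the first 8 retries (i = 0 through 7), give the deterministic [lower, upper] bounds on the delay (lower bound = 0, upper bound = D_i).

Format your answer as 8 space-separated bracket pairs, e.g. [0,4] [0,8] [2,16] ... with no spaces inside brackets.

Computing bounds per retry:
  i=0: D_i=min(2*2^0,23)=2, bounds=[0,2]
  i=1: D_i=min(2*2^1,23)=4, bounds=[0,4]
  i=2: D_i=min(2*2^2,23)=8, bounds=[0,8]
  i=3: D_i=min(2*2^3,23)=16, bounds=[0,16]
  i=4: D_i=min(2*2^4,23)=23, bounds=[0,23]
  i=5: D_i=min(2*2^5,23)=23, bounds=[0,23]
  i=6: D_i=min(2*2^6,23)=23, bounds=[0,23]
  i=7: D_i=min(2*2^7,23)=23, bounds=[0,23]

Answer: [0,2] [0,4] [0,8] [0,16] [0,23] [0,23] [0,23] [0,23]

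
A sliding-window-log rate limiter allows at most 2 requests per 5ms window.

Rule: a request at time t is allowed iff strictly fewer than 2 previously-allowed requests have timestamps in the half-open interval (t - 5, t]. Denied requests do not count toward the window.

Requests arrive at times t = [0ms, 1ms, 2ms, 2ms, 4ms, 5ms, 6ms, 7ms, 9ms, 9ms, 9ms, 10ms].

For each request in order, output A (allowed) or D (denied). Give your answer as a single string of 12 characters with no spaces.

Tracking allowed requests in the window:
  req#1 t=0ms: ALLOW
  req#2 t=1ms: ALLOW
  req#3 t=2ms: DENY
  req#4 t=2ms: DENY
  req#5 t=4ms: DENY
  req#6 t=5ms: ALLOW
  req#7 t=6ms: ALLOW
  req#8 t=7ms: DENY
  req#9 t=9ms: DENY
  req#10 t=9ms: DENY
  req#11 t=9ms: DENY
  req#12 t=10ms: ALLOW

Answer: AADDDAADDDDA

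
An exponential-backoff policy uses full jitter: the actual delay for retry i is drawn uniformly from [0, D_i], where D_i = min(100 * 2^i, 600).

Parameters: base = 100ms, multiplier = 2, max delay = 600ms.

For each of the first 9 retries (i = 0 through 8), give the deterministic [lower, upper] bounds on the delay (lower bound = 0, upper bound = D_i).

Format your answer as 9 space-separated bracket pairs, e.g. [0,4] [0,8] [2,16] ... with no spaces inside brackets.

Answer: [0,100] [0,200] [0,400] [0,600] [0,600] [0,600] [0,600] [0,600] [0,600]

Derivation:
Computing bounds per retry:
  i=0: D_i=min(100*2^0,600)=100, bounds=[0,100]
  i=1: D_i=min(100*2^1,600)=200, bounds=[0,200]
  i=2: D_i=min(100*2^2,600)=400, bounds=[0,400]
  i=3: D_i=min(100*2^3,600)=600, bounds=[0,600]
  i=4: D_i=min(100*2^4,600)=600, bounds=[0,600]
  i=5: D_i=min(100*2^5,600)=600, bounds=[0,600]
  i=6: D_i=min(100*2^6,600)=600, bounds=[0,600]
  i=7: D_i=min(100*2^7,600)=600, bounds=[0,600]
  i=8: D_i=min(100*2^8,600)=600, bounds=[0,600]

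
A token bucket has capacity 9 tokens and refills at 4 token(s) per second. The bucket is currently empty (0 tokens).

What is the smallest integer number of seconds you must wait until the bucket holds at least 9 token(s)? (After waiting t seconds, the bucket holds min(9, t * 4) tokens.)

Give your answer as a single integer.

Answer: 3

Derivation:
Need t * 4 >= 9, so t >= 9/4.
Smallest integer t = ceil(9/4) = 3.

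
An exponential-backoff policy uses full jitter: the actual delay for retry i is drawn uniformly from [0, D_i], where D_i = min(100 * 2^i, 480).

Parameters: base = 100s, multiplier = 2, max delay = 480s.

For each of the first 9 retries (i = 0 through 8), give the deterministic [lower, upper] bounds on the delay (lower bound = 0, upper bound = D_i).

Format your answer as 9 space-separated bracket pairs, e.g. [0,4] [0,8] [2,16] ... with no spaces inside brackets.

Computing bounds per retry:
  i=0: D_i=min(100*2^0,480)=100, bounds=[0,100]
  i=1: D_i=min(100*2^1,480)=200, bounds=[0,200]
  i=2: D_i=min(100*2^2,480)=400, bounds=[0,400]
  i=3: D_i=min(100*2^3,480)=480, bounds=[0,480]
  i=4: D_i=min(100*2^4,480)=480, bounds=[0,480]
  i=5: D_i=min(100*2^5,480)=480, bounds=[0,480]
  i=6: D_i=min(100*2^6,480)=480, bounds=[0,480]
  i=7: D_i=min(100*2^7,480)=480, bounds=[0,480]
  i=8: D_i=min(100*2^8,480)=480, bounds=[0,480]

Answer: [0,100] [0,200] [0,400] [0,480] [0,480] [0,480] [0,480] [0,480] [0,480]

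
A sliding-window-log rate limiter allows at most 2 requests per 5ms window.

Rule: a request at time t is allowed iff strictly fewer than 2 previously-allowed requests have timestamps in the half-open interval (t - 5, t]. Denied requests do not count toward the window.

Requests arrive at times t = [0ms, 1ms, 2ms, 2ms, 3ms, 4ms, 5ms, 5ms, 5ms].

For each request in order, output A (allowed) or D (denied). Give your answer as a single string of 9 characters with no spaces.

Tracking allowed requests in the window:
  req#1 t=0ms: ALLOW
  req#2 t=1ms: ALLOW
  req#3 t=2ms: DENY
  req#4 t=2ms: DENY
  req#5 t=3ms: DENY
  req#6 t=4ms: DENY
  req#7 t=5ms: ALLOW
  req#8 t=5ms: DENY
  req#9 t=5ms: DENY

Answer: AADDDDADD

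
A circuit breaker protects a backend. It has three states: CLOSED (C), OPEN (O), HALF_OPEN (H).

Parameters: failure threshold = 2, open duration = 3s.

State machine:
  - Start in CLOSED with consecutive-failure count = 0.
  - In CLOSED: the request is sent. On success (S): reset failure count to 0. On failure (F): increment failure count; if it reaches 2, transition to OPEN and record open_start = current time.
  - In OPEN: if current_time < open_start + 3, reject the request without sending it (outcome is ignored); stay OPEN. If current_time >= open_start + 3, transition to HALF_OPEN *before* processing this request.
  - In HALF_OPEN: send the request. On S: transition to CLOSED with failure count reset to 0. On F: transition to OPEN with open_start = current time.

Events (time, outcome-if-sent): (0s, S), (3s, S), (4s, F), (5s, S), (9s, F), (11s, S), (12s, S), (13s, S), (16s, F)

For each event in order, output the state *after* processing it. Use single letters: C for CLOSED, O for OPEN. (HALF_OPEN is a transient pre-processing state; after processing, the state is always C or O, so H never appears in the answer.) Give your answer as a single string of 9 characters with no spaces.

State after each event:
  event#1 t=0s outcome=S: state=CLOSED
  event#2 t=3s outcome=S: state=CLOSED
  event#3 t=4s outcome=F: state=CLOSED
  event#4 t=5s outcome=S: state=CLOSED
  event#5 t=9s outcome=F: state=CLOSED
  event#6 t=11s outcome=S: state=CLOSED
  event#7 t=12s outcome=S: state=CLOSED
  event#8 t=13s outcome=S: state=CLOSED
  event#9 t=16s outcome=F: state=CLOSED

Answer: CCCCCCCCC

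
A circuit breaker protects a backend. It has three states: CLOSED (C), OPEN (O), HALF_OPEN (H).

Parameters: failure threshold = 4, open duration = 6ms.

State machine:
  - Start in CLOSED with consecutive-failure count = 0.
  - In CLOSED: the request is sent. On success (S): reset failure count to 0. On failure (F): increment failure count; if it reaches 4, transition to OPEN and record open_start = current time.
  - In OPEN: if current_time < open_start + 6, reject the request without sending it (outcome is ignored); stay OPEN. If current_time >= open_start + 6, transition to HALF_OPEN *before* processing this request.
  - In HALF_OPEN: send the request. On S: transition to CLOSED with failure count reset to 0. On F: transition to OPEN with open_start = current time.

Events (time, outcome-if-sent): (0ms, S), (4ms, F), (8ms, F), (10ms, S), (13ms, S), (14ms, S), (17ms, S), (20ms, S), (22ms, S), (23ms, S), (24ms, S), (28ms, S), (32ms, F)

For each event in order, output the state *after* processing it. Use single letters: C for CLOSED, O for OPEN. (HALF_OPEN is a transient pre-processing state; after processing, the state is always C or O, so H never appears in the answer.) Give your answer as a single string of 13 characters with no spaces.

State after each event:
  event#1 t=0ms outcome=S: state=CLOSED
  event#2 t=4ms outcome=F: state=CLOSED
  event#3 t=8ms outcome=F: state=CLOSED
  event#4 t=10ms outcome=S: state=CLOSED
  event#5 t=13ms outcome=S: state=CLOSED
  event#6 t=14ms outcome=S: state=CLOSED
  event#7 t=17ms outcome=S: state=CLOSED
  event#8 t=20ms outcome=S: state=CLOSED
  event#9 t=22ms outcome=S: state=CLOSED
  event#10 t=23ms outcome=S: state=CLOSED
  event#11 t=24ms outcome=S: state=CLOSED
  event#12 t=28ms outcome=S: state=CLOSED
  event#13 t=32ms outcome=F: state=CLOSED

Answer: CCCCCCCCCCCCC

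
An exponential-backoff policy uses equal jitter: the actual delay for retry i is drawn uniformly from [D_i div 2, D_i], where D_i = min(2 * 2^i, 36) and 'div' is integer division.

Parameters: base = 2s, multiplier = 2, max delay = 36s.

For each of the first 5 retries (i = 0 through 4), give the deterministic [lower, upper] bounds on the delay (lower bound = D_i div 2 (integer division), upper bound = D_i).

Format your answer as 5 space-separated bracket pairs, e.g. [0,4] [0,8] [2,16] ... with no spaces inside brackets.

Answer: [1,2] [2,4] [4,8] [8,16] [16,32]

Derivation:
Computing bounds per retry:
  i=0: D_i=min(2*2^0,36)=2, bounds=[1,2]
  i=1: D_i=min(2*2^1,36)=4, bounds=[2,4]
  i=2: D_i=min(2*2^2,36)=8, bounds=[4,8]
  i=3: D_i=min(2*2^3,36)=16, bounds=[8,16]
  i=4: D_i=min(2*2^4,36)=32, bounds=[16,32]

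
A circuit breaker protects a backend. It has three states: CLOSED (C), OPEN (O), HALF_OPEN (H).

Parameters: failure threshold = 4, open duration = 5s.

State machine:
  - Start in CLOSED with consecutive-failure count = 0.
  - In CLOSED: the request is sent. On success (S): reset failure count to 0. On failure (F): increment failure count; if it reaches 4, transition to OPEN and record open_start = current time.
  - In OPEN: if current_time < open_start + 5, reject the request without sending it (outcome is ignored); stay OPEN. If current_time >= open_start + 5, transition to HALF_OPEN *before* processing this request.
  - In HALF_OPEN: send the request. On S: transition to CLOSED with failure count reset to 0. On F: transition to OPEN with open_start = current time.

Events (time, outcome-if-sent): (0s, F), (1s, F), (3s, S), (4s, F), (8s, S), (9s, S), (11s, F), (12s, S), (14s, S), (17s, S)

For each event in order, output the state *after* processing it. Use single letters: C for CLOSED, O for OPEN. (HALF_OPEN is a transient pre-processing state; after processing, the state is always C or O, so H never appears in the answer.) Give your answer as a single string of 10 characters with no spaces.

State after each event:
  event#1 t=0s outcome=F: state=CLOSED
  event#2 t=1s outcome=F: state=CLOSED
  event#3 t=3s outcome=S: state=CLOSED
  event#4 t=4s outcome=F: state=CLOSED
  event#5 t=8s outcome=S: state=CLOSED
  event#6 t=9s outcome=S: state=CLOSED
  event#7 t=11s outcome=F: state=CLOSED
  event#8 t=12s outcome=S: state=CLOSED
  event#9 t=14s outcome=S: state=CLOSED
  event#10 t=17s outcome=S: state=CLOSED

Answer: CCCCCCCCCC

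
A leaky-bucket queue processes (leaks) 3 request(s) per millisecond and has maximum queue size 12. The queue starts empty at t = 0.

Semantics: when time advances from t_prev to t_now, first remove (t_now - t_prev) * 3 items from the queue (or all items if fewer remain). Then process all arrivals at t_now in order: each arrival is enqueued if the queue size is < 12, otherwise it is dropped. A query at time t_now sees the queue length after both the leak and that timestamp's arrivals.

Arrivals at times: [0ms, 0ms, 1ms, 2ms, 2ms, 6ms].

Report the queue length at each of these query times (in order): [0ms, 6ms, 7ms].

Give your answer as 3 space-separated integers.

Queue lengths at query times:
  query t=0ms: backlog = 2
  query t=6ms: backlog = 1
  query t=7ms: backlog = 0

Answer: 2 1 0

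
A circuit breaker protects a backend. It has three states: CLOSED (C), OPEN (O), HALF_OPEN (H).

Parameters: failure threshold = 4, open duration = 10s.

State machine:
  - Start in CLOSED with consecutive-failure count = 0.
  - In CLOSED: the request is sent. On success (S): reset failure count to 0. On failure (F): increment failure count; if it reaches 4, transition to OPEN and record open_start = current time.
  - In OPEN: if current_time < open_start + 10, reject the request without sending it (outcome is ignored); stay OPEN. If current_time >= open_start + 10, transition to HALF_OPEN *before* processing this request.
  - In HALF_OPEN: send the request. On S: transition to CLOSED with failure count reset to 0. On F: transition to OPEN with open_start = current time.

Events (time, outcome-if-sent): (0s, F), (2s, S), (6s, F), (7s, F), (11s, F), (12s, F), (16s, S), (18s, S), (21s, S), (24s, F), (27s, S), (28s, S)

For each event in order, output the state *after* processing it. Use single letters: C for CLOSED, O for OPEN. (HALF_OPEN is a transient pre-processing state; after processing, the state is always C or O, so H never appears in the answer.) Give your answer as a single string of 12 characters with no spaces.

Answer: CCCCCOOOOOOO

Derivation:
State after each event:
  event#1 t=0s outcome=F: state=CLOSED
  event#2 t=2s outcome=S: state=CLOSED
  event#3 t=6s outcome=F: state=CLOSED
  event#4 t=7s outcome=F: state=CLOSED
  event#5 t=11s outcome=F: state=CLOSED
  event#6 t=12s outcome=F: state=OPEN
  event#7 t=16s outcome=S: state=OPEN
  event#8 t=18s outcome=S: state=OPEN
  event#9 t=21s outcome=S: state=OPEN
  event#10 t=24s outcome=F: state=OPEN
  event#11 t=27s outcome=S: state=OPEN
  event#12 t=28s outcome=S: state=OPEN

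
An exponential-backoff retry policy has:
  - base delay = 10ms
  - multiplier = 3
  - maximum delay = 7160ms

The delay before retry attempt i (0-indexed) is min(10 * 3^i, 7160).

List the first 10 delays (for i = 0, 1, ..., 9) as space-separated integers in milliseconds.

Computing each delay:
  i=0: min(10*3^0, 7160) = 10
  i=1: min(10*3^1, 7160) = 30
  i=2: min(10*3^2, 7160) = 90
  i=3: min(10*3^3, 7160) = 270
  i=4: min(10*3^4, 7160) = 810
  i=5: min(10*3^5, 7160) = 2430
  i=6: min(10*3^6, 7160) = 7160
  i=7: min(10*3^7, 7160) = 7160
  i=8: min(10*3^8, 7160) = 7160
  i=9: min(10*3^9, 7160) = 7160

Answer: 10 30 90 270 810 2430 7160 7160 7160 7160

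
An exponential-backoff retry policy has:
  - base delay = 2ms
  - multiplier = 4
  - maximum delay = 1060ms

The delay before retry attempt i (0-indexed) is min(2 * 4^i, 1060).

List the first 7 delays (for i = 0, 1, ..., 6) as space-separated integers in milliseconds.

Computing each delay:
  i=0: min(2*4^0, 1060) = 2
  i=1: min(2*4^1, 1060) = 8
  i=2: min(2*4^2, 1060) = 32
  i=3: min(2*4^3, 1060) = 128
  i=4: min(2*4^4, 1060) = 512
  i=5: min(2*4^5, 1060) = 1060
  i=6: min(2*4^6, 1060) = 1060

Answer: 2 8 32 128 512 1060 1060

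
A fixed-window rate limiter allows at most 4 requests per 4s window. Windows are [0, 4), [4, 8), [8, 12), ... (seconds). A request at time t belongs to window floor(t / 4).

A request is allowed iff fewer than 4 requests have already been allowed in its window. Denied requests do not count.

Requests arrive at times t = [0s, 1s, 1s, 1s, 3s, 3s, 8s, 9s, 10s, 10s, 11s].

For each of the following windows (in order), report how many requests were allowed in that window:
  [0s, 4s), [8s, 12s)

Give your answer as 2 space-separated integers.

Answer: 4 4

Derivation:
Processing requests:
  req#1 t=0s (window 0): ALLOW
  req#2 t=1s (window 0): ALLOW
  req#3 t=1s (window 0): ALLOW
  req#4 t=1s (window 0): ALLOW
  req#5 t=3s (window 0): DENY
  req#6 t=3s (window 0): DENY
  req#7 t=8s (window 2): ALLOW
  req#8 t=9s (window 2): ALLOW
  req#9 t=10s (window 2): ALLOW
  req#10 t=10s (window 2): ALLOW
  req#11 t=11s (window 2): DENY

Allowed counts by window: 4 4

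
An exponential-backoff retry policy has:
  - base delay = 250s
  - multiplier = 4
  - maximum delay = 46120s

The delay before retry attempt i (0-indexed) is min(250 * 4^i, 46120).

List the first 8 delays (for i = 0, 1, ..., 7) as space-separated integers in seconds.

Answer: 250 1000 4000 16000 46120 46120 46120 46120

Derivation:
Computing each delay:
  i=0: min(250*4^0, 46120) = 250
  i=1: min(250*4^1, 46120) = 1000
  i=2: min(250*4^2, 46120) = 4000
  i=3: min(250*4^3, 46120) = 16000
  i=4: min(250*4^4, 46120) = 46120
  i=5: min(250*4^5, 46120) = 46120
  i=6: min(250*4^6, 46120) = 46120
  i=7: min(250*4^7, 46120) = 46120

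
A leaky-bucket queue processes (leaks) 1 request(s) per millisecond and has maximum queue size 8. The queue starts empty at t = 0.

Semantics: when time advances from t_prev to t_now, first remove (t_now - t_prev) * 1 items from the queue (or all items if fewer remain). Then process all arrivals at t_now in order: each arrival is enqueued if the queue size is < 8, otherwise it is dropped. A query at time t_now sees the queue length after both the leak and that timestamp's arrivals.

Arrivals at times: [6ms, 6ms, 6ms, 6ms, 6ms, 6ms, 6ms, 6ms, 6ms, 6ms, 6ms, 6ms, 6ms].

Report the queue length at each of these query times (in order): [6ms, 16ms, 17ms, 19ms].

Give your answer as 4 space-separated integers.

Queue lengths at query times:
  query t=6ms: backlog = 8
  query t=16ms: backlog = 0
  query t=17ms: backlog = 0
  query t=19ms: backlog = 0

Answer: 8 0 0 0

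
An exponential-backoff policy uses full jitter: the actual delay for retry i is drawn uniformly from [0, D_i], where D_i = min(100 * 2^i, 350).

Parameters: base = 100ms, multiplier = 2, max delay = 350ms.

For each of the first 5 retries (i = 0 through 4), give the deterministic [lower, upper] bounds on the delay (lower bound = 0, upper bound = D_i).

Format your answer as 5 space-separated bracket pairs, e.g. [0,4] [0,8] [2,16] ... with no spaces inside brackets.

Answer: [0,100] [0,200] [0,350] [0,350] [0,350]

Derivation:
Computing bounds per retry:
  i=0: D_i=min(100*2^0,350)=100, bounds=[0,100]
  i=1: D_i=min(100*2^1,350)=200, bounds=[0,200]
  i=2: D_i=min(100*2^2,350)=350, bounds=[0,350]
  i=3: D_i=min(100*2^3,350)=350, bounds=[0,350]
  i=4: D_i=min(100*2^4,350)=350, bounds=[0,350]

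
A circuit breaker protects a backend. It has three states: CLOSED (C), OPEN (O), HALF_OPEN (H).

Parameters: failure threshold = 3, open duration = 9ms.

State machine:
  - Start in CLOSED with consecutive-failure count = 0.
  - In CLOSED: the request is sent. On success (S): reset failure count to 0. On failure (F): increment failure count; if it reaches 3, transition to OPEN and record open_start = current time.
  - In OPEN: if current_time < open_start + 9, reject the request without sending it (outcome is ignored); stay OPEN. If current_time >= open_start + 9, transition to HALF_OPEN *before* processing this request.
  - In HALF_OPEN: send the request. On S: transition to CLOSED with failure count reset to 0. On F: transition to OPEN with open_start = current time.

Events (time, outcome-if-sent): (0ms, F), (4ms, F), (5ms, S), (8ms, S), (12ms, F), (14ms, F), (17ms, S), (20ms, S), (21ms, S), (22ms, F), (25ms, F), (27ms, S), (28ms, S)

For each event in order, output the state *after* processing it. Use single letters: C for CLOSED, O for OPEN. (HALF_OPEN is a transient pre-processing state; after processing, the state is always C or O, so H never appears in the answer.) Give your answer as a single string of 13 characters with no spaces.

Answer: CCCCCCCCCCCCC

Derivation:
State after each event:
  event#1 t=0ms outcome=F: state=CLOSED
  event#2 t=4ms outcome=F: state=CLOSED
  event#3 t=5ms outcome=S: state=CLOSED
  event#4 t=8ms outcome=S: state=CLOSED
  event#5 t=12ms outcome=F: state=CLOSED
  event#6 t=14ms outcome=F: state=CLOSED
  event#7 t=17ms outcome=S: state=CLOSED
  event#8 t=20ms outcome=S: state=CLOSED
  event#9 t=21ms outcome=S: state=CLOSED
  event#10 t=22ms outcome=F: state=CLOSED
  event#11 t=25ms outcome=F: state=CLOSED
  event#12 t=27ms outcome=S: state=CLOSED
  event#13 t=28ms outcome=S: state=CLOSED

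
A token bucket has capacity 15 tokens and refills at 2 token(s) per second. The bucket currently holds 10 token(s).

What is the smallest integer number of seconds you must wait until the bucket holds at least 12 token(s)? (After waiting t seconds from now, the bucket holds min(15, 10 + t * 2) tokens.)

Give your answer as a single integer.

Answer: 1

Derivation:
Need 10 + t * 2 >= 12, so t >= 2/2.
Smallest integer t = ceil(2/2) = 1.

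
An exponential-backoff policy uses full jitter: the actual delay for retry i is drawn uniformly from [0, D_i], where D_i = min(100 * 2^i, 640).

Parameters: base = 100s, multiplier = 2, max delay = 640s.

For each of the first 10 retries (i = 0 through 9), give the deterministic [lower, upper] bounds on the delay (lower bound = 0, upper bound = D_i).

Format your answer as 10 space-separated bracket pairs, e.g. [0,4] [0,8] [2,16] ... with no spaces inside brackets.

Answer: [0,100] [0,200] [0,400] [0,640] [0,640] [0,640] [0,640] [0,640] [0,640] [0,640]

Derivation:
Computing bounds per retry:
  i=0: D_i=min(100*2^0,640)=100, bounds=[0,100]
  i=1: D_i=min(100*2^1,640)=200, bounds=[0,200]
  i=2: D_i=min(100*2^2,640)=400, bounds=[0,400]
  i=3: D_i=min(100*2^3,640)=640, bounds=[0,640]
  i=4: D_i=min(100*2^4,640)=640, bounds=[0,640]
  i=5: D_i=min(100*2^5,640)=640, bounds=[0,640]
  i=6: D_i=min(100*2^6,640)=640, bounds=[0,640]
  i=7: D_i=min(100*2^7,640)=640, bounds=[0,640]
  i=8: D_i=min(100*2^8,640)=640, bounds=[0,640]
  i=9: D_i=min(100*2^9,640)=640, bounds=[0,640]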